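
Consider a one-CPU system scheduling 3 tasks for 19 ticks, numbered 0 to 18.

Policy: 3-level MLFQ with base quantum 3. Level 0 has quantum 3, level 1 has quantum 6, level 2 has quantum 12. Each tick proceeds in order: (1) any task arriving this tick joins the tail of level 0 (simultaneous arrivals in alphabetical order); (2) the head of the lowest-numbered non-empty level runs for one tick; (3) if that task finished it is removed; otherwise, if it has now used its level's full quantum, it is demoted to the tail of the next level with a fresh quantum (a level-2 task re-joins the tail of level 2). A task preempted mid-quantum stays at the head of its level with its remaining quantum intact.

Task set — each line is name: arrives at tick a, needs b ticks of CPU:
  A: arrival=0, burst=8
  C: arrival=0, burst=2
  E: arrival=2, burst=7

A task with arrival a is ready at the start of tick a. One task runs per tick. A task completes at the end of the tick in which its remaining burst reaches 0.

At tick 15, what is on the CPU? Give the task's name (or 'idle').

t=0: L0/L1/L2 = AC/-/- → run A
t=1: L0/L1/L2 = AC/-/- → run A
t=2: L0/L1/L2 = ACE/-/- → run A
t=3: L0/L1/L2 = CE/A/- → run C
t=4: L0/L1/L2 = CE/A/- → run C
t=5: L0/L1/L2 = E/A/- → run E
t=6: L0/L1/L2 = E/A/- → run E
t=7: L0/L1/L2 = E/A/- → run E
t=8: L0/L1/L2 = -/AE/- → run A
t=9: L0/L1/L2 = -/AE/- → run A
t=10: L0/L1/L2 = -/AE/- → run A
t=11: L0/L1/L2 = -/AE/- → run A
t=12: L0/L1/L2 = -/AE/- → run A
t=13: L0/L1/L2 = -/E/- → run E
t=14: L0/L1/L2 = -/E/- → run E
t=15: L0/L1/L2 = -/E/- → run E
t=16: L0/L1/L2 = -/E/- → run E
t=17: (idle)
t=18: (idle)

running at tick 15 = E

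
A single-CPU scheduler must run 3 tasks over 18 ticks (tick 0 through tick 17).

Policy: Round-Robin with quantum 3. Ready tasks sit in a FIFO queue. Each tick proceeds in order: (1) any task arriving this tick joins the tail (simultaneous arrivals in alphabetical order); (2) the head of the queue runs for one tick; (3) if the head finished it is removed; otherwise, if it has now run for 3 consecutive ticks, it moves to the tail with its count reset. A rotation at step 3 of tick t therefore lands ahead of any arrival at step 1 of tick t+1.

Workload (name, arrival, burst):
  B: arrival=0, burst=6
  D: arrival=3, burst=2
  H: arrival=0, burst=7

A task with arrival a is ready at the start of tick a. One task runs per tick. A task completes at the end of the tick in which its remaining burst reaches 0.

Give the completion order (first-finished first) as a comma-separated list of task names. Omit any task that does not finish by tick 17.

completion order = B, D, H

t=0: queue=[B,H] q_used=0 → run B
t=1: queue=[B,H] q_used=1 → run B
t=2: queue=[B,H] q_used=2 → run B
t=3: queue=[H,B,D] q_used=0 → run H
t=4: queue=[H,B,D] q_used=1 → run H
t=5: queue=[H,B,D] q_used=2 → run H
t=6: queue=[B,D,H] q_used=0 → run B
t=7: queue=[B,D,H] q_used=1 → run B
t=8: queue=[B,D,H] q_used=2 → run B
t=9: queue=[D,H] q_used=0 → run D
t=10: queue=[D,H] q_used=1 → run D
t=11: queue=[H] q_used=0 → run H
t=12: queue=[H] q_used=1 → run H
t=13: queue=[H] q_used=2 → run H
t=14: queue=[H] q_used=0 → run H
t=15: (idle)
t=16: (idle)
t=17: (idle)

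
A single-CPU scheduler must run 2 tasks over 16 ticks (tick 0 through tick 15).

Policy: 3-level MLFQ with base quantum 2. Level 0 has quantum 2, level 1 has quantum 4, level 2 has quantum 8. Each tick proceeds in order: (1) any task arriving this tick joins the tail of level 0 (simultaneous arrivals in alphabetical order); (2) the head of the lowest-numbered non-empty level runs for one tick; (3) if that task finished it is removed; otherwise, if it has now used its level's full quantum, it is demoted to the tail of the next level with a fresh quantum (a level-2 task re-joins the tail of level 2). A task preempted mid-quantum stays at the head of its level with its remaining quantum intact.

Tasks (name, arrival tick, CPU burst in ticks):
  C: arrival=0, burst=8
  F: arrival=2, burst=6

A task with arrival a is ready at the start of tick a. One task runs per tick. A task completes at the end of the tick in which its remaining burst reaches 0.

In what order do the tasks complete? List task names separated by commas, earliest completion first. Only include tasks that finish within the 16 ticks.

t=0: L0/L1/L2 = C/-/- → run C
t=1: L0/L1/L2 = C/-/- → run C
t=2: L0/L1/L2 = F/C/- → run F
t=3: L0/L1/L2 = F/C/- → run F
t=4: L0/L1/L2 = -/CF/- → run C
t=5: L0/L1/L2 = -/CF/- → run C
t=6: L0/L1/L2 = -/CF/- → run C
t=7: L0/L1/L2 = -/CF/- → run C
t=8: L0/L1/L2 = -/F/C → run F
t=9: L0/L1/L2 = -/F/C → run F
t=10: L0/L1/L2 = -/F/C → run F
t=11: L0/L1/L2 = -/F/C → run F
t=12: L0/L1/L2 = -/-/C → run C
t=13: L0/L1/L2 = -/-/C → run C
t=14: (idle)
t=15: (idle)

completion order = F, C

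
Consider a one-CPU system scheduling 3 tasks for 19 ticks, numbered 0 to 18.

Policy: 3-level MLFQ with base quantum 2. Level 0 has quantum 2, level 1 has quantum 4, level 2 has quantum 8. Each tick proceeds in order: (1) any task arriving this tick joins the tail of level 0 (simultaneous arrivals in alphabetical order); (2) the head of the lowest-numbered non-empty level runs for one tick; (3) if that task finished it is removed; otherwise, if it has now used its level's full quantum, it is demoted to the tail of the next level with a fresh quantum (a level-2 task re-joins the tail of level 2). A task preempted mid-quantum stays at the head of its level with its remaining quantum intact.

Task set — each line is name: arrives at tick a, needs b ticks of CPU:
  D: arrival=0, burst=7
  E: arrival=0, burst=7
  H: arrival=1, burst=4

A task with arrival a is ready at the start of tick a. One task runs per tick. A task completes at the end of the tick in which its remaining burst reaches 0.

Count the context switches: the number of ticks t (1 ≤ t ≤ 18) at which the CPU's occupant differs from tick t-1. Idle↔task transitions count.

context switches = 8

t=0: L0/L1/L2 = DE/-/- → run D
t=1: L0/L1/L2 = DEH/-/- → run D
t=2: L0/L1/L2 = EH/D/- → run E
t=3: L0/L1/L2 = EH/D/- → run E
t=4: L0/L1/L2 = H/DE/- → run H
t=5: L0/L1/L2 = H/DE/- → run H
t=6: L0/L1/L2 = -/DEH/- → run D
t=7: L0/L1/L2 = -/DEH/- → run D
t=8: L0/L1/L2 = -/DEH/- → run D
t=9: L0/L1/L2 = -/DEH/- → run D
t=10: L0/L1/L2 = -/EH/D → run E
t=11: L0/L1/L2 = -/EH/D → run E
t=12: L0/L1/L2 = -/EH/D → run E
t=13: L0/L1/L2 = -/EH/D → run E
t=14: L0/L1/L2 = -/H/DE → run H
t=15: L0/L1/L2 = -/H/DE → run H
t=16: L0/L1/L2 = -/-/DE → run D
t=17: L0/L1/L2 = -/-/E → run E
t=18: (idle)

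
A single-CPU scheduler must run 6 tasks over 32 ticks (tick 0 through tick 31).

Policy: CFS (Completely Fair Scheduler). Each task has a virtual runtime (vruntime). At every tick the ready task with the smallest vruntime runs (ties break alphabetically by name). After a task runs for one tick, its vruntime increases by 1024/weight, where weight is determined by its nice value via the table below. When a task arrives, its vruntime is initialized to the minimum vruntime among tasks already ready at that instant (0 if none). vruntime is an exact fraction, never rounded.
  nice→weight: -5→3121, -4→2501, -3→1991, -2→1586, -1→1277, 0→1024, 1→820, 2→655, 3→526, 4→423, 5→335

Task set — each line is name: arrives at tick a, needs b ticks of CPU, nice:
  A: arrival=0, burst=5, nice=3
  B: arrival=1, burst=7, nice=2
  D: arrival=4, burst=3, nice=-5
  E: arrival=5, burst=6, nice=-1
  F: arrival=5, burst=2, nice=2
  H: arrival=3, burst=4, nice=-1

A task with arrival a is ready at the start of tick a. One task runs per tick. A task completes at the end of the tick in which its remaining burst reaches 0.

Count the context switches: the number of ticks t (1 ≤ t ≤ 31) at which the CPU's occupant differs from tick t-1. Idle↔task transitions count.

context switches = 22

t=0: vr[A=0] → run A
t=1: vr[A=512/263 B=512/263] → run A
t=2: vr[A=1024/263 B=512/263] → run B
t=3: vr[A=1024/263 B=604672/172265 H=604672/172265] → run B
t=4: vr[A=1024/263 B=873984/172265 D=604672/172265 H=604672/172265] → run D
t=5: vr[A=1024/263 B=873984/172265 D=2063580672/537639065 E=604672/172265 F=604672/172265 H=604672/172265] → run E
t=6: vr[A=1024/263 B=873984/172265 D=2063580672/537639065 E=948565504/219982405 F=604672/172265 H=604672/172265] → run F
t=7: vr[A=1024/263 B=873984/172265 D=2063580672/537639065 E=948565504/219982405 F=873984/172265 H=604672/172265] → run H
t=8: vr[A=1024/263 B=873984/172265 D=2063580672/537639065 E=948565504/219982405 F=873984/172265 H=948565504/219982405] → run D
t=9: vr[A=1024/263 B=873984/172265 D=2239980032/537639065 E=948565504/219982405 F=873984/172265 H=948565504/219982405] → run A
t=10: vr[A=1536/263 B=873984/172265 D=2239980032/537639065 E=948565504/219982405 F=873984/172265 H=948565504/219982405] → run D
t=11: vr[A=1536/263 B=873984/172265 E=948565504/219982405 F=873984/172265 H=948565504/219982405] → run E
t=12: vr[A=1536/263 B=873984/172265 E=1124964864/219982405 F=873984/172265 H=948565504/219982405] → run H
t=13: vr[A=1536/263 B=873984/172265 E=1124964864/219982405 F=873984/172265 H=1124964864/219982405] → run B
t=14: vr[A=1536/263 B=1143296/172265 E=1124964864/219982405 F=873984/172265 H=1124964864/219982405] → run F
t=15: vr[A=1536/263 B=1143296/172265 E=1124964864/219982405 H=1124964864/219982405] → run E
t=16: vr[A=1536/263 B=1143296/172265 E=1301364224/219982405 H=1124964864/219982405] → run H
t=17: vr[A=1536/263 B=1143296/172265 E=1301364224/219982405 H=1301364224/219982405] → run A
t=18: vr[A=2048/263 B=1143296/172265 E=1301364224/219982405 H=1301364224/219982405] → run E
t=19: vr[A=2048/263 B=1143296/172265 E=1477763584/219982405 H=1301364224/219982405] → run H
t=20: vr[A=2048/263 B=1143296/172265 E=1477763584/219982405] → run B
t=21: vr[A=2048/263 B=1412608/172265 E=1477763584/219982405] → run E
t=22: vr[A=2048/263 B=1412608/172265 E=1654162944/219982405] → run E
t=23: vr[A=2048/263 B=1412608/172265] → run A
t=24: vr[B=1412608/172265] → run B
t=25: vr[B=336384/34453] → run B
t=26: vr[B=1951232/172265] → run B
t=27: (idle)
t=28: (idle)
t=29: (idle)
t=30: (idle)
t=31: (idle)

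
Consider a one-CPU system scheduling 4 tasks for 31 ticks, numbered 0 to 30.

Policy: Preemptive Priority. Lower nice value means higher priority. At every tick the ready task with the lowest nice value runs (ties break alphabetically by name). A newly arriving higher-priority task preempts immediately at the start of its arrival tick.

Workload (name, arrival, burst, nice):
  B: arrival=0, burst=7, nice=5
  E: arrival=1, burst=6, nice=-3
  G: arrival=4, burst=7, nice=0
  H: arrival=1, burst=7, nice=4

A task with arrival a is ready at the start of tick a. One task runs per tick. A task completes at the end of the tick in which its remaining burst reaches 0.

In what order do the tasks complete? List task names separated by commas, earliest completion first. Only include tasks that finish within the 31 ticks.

completion order = E, G, H, B

t=0: ready={B} → run B
t=1: ready={B,E,H} → run E
t=2: ready={B,E,H} → run E
t=3: ready={B,E,H} → run E
t=4: ready={B,E,G,H} → run E
t=5: ready={B,E,G,H} → run E
t=6: ready={B,E,G,H} → run E
t=7: ready={B,G,H} → run G
t=8: ready={B,G,H} → run G
t=9: ready={B,G,H} → run G
t=10: ready={B,G,H} → run G
t=11: ready={B,G,H} → run G
t=12: ready={B,G,H} → run G
t=13: ready={B,G,H} → run G
t=14: ready={B,H} → run H
t=15: ready={B,H} → run H
t=16: ready={B,H} → run H
t=17: ready={B,H} → run H
t=18: ready={B,H} → run H
t=19: ready={B,H} → run H
t=20: ready={B,H} → run H
t=21: ready={B} → run B
t=22: ready={B} → run B
t=23: ready={B} → run B
t=24: ready={B} → run B
t=25: ready={B} → run B
t=26: ready={B} → run B
t=27: (idle)
t=28: (idle)
t=29: (idle)
t=30: (idle)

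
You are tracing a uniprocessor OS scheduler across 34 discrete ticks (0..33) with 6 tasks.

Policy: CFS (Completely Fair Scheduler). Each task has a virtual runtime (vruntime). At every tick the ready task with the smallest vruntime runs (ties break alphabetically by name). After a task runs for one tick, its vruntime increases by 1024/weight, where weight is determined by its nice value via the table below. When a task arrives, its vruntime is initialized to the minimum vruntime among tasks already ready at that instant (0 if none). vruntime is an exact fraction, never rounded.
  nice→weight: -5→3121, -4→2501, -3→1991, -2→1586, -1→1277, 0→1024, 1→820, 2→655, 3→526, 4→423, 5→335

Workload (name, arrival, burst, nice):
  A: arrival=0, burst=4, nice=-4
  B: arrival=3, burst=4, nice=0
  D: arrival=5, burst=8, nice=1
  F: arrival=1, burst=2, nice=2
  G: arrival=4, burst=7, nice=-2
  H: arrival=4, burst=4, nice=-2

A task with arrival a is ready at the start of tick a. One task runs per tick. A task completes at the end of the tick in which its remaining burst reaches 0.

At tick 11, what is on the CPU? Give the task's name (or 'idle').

running at tick 11 = B

t=0: vr[A=0] → run A
t=1: vr[A=1024/2501 F=1024/2501] → run A
t=2: vr[A=2048/2501 F=1024/2501] → run F
t=3: vr[A=2048/2501 B=2048/2501 F=3231744/1638155] → run A
t=4: vr[A=3072/2501 B=2048/2501 F=3231744/1638155 G=2048/2501 H=2048/2501] → run B
t=5: vr[A=3072/2501 B=4549/2501 D=2048/2501 F=3231744/1638155 G=2048/2501 H=2048/2501] → run D
t=6: vr[A=3072/2501 B=4549/2501 D=25856/12505 F=3231744/1638155 G=2048/2501 H=2048/2501] → run G
t=7: vr[A=3072/2501 B=4549/2501 D=25856/12505 F=3231744/1638155 G=47616/32513 H=2048/2501] → run H
t=8: vr[A=3072/2501 B=4549/2501 D=25856/12505 F=3231744/1638155 G=47616/32513 H=47616/32513] → run A
t=9: vr[B=4549/2501 D=25856/12505 F=3231744/1638155 G=47616/32513 H=47616/32513] → run G
t=10: vr[B=4549/2501 D=25856/12505 F=3231744/1638155 G=68608/32513 H=47616/32513] → run H
t=11: vr[B=4549/2501 D=25856/12505 F=3231744/1638155 G=68608/32513 H=68608/32513] → run B
t=12: vr[B=7050/2501 D=25856/12505 F=3231744/1638155 G=68608/32513 H=68608/32513] → run F
t=13: vr[B=7050/2501 D=25856/12505 G=68608/32513 H=68608/32513] → run D
t=14: vr[B=7050/2501 D=41472/12505 G=68608/32513 H=68608/32513] → run G
t=15: vr[B=7050/2501 D=41472/12505 G=89600/32513 H=68608/32513] → run H
t=16: vr[B=7050/2501 D=41472/12505 G=89600/32513 H=89600/32513] → run G
t=17: vr[B=7050/2501 D=41472/12505 G=110592/32513 H=89600/32513] → run H
t=18: vr[B=7050/2501 D=41472/12505 G=110592/32513] → run B
t=19: vr[B=9551/2501 D=41472/12505 G=110592/32513] → run D
t=20: vr[B=9551/2501 D=57088/12505 G=110592/32513] → run G
t=21: vr[B=9551/2501 D=57088/12505 G=131584/32513] → run B
t=22: vr[D=57088/12505 G=131584/32513] → run G
t=23: vr[D=57088/12505 G=152576/32513] → run D
t=24: vr[D=72704/12505 G=152576/32513] → run G
t=25: vr[D=72704/12505] → run D
t=26: vr[D=17664/2501] → run D
t=27: vr[D=103936/12505] → run D
t=28: vr[D=119552/12505] → run D
t=29: (idle)
t=30: (idle)
t=31: (idle)
t=32: (idle)
t=33: (idle)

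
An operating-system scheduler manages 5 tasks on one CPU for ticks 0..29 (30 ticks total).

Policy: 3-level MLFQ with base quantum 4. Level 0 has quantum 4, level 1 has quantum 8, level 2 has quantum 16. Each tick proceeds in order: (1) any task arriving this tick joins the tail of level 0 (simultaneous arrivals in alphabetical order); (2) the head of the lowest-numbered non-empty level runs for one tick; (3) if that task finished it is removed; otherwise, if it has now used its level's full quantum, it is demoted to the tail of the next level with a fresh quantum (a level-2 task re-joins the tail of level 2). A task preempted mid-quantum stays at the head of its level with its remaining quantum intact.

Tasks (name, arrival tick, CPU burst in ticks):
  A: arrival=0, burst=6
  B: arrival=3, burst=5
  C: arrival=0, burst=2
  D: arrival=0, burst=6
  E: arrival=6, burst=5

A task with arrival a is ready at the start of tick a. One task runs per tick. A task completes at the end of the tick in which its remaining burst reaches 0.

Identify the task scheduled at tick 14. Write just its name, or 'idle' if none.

t=0: L0/L1/L2 = ACD/-/- → run A
t=1: L0/L1/L2 = ACD/-/- → run A
t=2: L0/L1/L2 = ACD/-/- → run A
t=3: L0/L1/L2 = ACDB/-/- → run A
t=4: L0/L1/L2 = CDB/A/- → run C
t=5: L0/L1/L2 = CDB/A/- → run C
t=6: L0/L1/L2 = DBE/A/- → run D
t=7: L0/L1/L2 = DBE/A/- → run D
t=8: L0/L1/L2 = DBE/A/- → run D
t=9: L0/L1/L2 = DBE/A/- → run D
t=10: L0/L1/L2 = BE/AD/- → run B
t=11: L0/L1/L2 = BE/AD/- → run B
t=12: L0/L1/L2 = BE/AD/- → run B
t=13: L0/L1/L2 = BE/AD/- → run B
t=14: L0/L1/L2 = E/ADB/- → run E
t=15: L0/L1/L2 = E/ADB/- → run E
t=16: L0/L1/L2 = E/ADB/- → run E
t=17: L0/L1/L2 = E/ADB/- → run E
t=18: L0/L1/L2 = -/ADBE/- → run A
t=19: L0/L1/L2 = -/ADBE/- → run A
t=20: L0/L1/L2 = -/DBE/- → run D
t=21: L0/L1/L2 = -/DBE/- → run D
t=22: L0/L1/L2 = -/BE/- → run B
t=23: L0/L1/L2 = -/E/- → run E
t=24: (idle)
t=25: (idle)
t=26: (idle)
t=27: (idle)
t=28: (idle)
t=29: (idle)

running at tick 14 = E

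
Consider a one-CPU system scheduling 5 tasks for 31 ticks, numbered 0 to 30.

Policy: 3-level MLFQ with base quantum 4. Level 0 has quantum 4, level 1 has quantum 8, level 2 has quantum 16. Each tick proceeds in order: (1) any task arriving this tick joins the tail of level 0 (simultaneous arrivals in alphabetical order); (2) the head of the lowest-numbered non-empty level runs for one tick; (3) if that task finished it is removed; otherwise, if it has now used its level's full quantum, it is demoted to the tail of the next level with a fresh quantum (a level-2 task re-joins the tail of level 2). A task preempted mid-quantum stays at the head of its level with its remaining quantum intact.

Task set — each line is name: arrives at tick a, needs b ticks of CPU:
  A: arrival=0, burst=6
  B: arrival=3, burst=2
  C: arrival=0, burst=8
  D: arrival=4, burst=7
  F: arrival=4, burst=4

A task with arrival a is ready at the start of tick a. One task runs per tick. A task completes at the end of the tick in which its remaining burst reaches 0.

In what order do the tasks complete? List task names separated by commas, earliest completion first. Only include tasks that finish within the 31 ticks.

completion order = B, F, A, C, D

t=0: L0/L1/L2 = AC/-/- → run A
t=1: L0/L1/L2 = AC/-/- → run A
t=2: L0/L1/L2 = AC/-/- → run A
t=3: L0/L1/L2 = ACB/-/- → run A
t=4: L0/L1/L2 = CBDF/A/- → run C
t=5: L0/L1/L2 = CBDF/A/- → run C
t=6: L0/L1/L2 = CBDF/A/- → run C
t=7: L0/L1/L2 = CBDF/A/- → run C
t=8: L0/L1/L2 = BDF/AC/- → run B
t=9: L0/L1/L2 = BDF/AC/- → run B
t=10: L0/L1/L2 = DF/AC/- → run D
t=11: L0/L1/L2 = DF/AC/- → run D
t=12: L0/L1/L2 = DF/AC/- → run D
t=13: L0/L1/L2 = DF/AC/- → run D
t=14: L0/L1/L2 = F/ACD/- → run F
t=15: L0/L1/L2 = F/ACD/- → run F
t=16: L0/L1/L2 = F/ACD/- → run F
t=17: L0/L1/L2 = F/ACD/- → run F
t=18: L0/L1/L2 = -/ACD/- → run A
t=19: L0/L1/L2 = -/ACD/- → run A
t=20: L0/L1/L2 = -/CD/- → run C
t=21: L0/L1/L2 = -/CD/- → run C
t=22: L0/L1/L2 = -/CD/- → run C
t=23: L0/L1/L2 = -/CD/- → run C
t=24: L0/L1/L2 = -/D/- → run D
t=25: L0/L1/L2 = -/D/- → run D
t=26: L0/L1/L2 = -/D/- → run D
t=27: (idle)
t=28: (idle)
t=29: (idle)
t=30: (idle)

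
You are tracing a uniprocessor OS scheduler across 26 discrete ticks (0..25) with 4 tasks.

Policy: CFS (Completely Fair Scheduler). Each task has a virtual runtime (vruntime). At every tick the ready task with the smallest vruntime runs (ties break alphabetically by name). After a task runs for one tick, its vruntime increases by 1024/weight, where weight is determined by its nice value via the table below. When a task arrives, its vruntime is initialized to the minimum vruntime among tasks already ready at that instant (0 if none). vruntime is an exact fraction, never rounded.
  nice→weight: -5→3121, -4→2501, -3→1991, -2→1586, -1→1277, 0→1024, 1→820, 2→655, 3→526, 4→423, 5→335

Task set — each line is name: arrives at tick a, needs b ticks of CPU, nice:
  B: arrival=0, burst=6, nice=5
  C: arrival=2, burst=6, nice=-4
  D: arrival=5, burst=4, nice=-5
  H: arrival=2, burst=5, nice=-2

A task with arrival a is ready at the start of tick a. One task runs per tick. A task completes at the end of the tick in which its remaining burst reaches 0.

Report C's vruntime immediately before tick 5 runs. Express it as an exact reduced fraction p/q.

t=0: vr[B=0] → run B
t=1: vr[B=1024/335] → run B
t=2: vr[B=2048/335 C=2048/335 H=2048/335] → run B
t=3: vr[B=3072/335 C=2048/335 H=2048/335] → run C
t=4: vr[B=3072/335 C=5465088/837835 H=2048/335] → run H
t=5: vr[B=3072/335 C=5465088/837835 D=5465088/837835 H=1795584/265655] → run C
t=6: vr[B=3072/335 C=5808128/837835 D=5465088/837835 H=1795584/265655] → run D
t=7: vr[B=3072/335 C=5808128/837835 D=17914482688/2614883035 H=1795584/265655] → run H
t=8: vr[B=3072/335 C=5808128/837835 D=17914482688/2614883035 H=1967104/265655] → run D
t=9: vr[B=3072/335 C=5808128/837835 D=18772425728/2614883035 H=1967104/265655] → run C
t=10: vr[B=3072/335 C=6151168/837835 D=18772425728/2614883035 H=1967104/265655] → run D
t=11: vr[B=3072/335 C=6151168/837835 D=19630368768/2614883035 H=1967104/265655] → run C
t=12: vr[B=3072/335 C=6494208/837835 D=19630368768/2614883035 H=1967104/265655] → run H
t=13: vr[B=3072/335 C=6494208/837835 D=19630368768/2614883035 H=2138624/265655] → run D
t=14: vr[B=3072/335 C=6494208/837835 H=2138624/265655] → run C
t=15: vr[B=3072/335 C=6837248/837835 H=2138624/265655] → run H
t=16: vr[B=3072/335 C=6837248/837835 H=2310144/265655] → run C
t=17: vr[B=3072/335 H=2310144/265655] → run H
t=18: vr[B=3072/335] → run B
t=19: vr[B=4096/335] → run B
t=20: vr[B=1024/67] → run B
t=21: (idle)
t=22: (idle)
t=23: (idle)
t=24: (idle)
t=25: (idle)

vruntime(C, start of tick 5) = 5465088/837835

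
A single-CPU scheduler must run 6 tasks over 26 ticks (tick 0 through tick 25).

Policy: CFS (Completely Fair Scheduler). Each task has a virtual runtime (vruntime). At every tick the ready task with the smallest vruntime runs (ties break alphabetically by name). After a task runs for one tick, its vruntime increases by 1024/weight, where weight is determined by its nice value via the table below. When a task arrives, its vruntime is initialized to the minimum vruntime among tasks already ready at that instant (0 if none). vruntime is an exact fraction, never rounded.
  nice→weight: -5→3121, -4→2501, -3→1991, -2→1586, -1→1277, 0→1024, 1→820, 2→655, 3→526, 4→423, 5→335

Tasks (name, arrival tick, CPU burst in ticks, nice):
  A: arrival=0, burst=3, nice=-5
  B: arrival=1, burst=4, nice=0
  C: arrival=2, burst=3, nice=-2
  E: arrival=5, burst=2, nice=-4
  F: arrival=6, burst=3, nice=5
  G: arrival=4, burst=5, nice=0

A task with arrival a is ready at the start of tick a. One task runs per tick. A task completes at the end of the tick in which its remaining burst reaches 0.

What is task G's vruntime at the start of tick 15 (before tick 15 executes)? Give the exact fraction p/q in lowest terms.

vruntime(G, start of tick 15) = 11411/3121

t=0: vr[A=0] → run A
t=1: vr[A=1024/3121 B=1024/3121] → run A
t=2: vr[A=2048/3121 B=1024/3121 C=1024/3121] → run B
t=3: vr[A=2048/3121 B=4145/3121 C=1024/3121] → run C
t=4: vr[A=2048/3121 B=4145/3121 C=2409984/2474953 G=2048/3121] → run A
t=5: vr[B=4145/3121 C=2409984/2474953 E=2048/3121 G=2048/3121] → run E
t=6: vr[B=4145/3121 C=2409984/2474953 E=8317952/7805621 F=2048/3121 G=2048/3121] → run F
t=7: vr[B=4145/3121 C=2409984/2474953 E=8317952/7805621 F=3881984/1045535 G=2048/3121] → run G
t=8: vr[B=4145/3121 C=2409984/2474953 E=8317952/7805621 F=3881984/1045535 G=5169/3121] → run C
t=9: vr[B=4145/3121 C=4007936/2474953 E=8317952/7805621 F=3881984/1045535 G=5169/3121] → run E
t=10: vr[B=4145/3121 C=4007936/2474953 F=3881984/1045535 G=5169/3121] → run B
t=11: vr[B=7266/3121 C=4007936/2474953 F=3881984/1045535 G=5169/3121] → run C
t=12: vr[B=7266/3121 F=3881984/1045535 G=5169/3121] → run G
t=13: vr[B=7266/3121 F=3881984/1045535 G=8290/3121] → run B
t=14: vr[B=10387/3121 F=3881984/1045535 G=8290/3121] → run G
t=15: vr[B=10387/3121 F=3881984/1045535 G=11411/3121] → run B
t=16: vr[F=3881984/1045535 G=11411/3121] → run G
t=17: vr[F=3881984/1045535 G=14532/3121] → run F
t=18: vr[F=7077888/1045535 G=14532/3121] → run G
t=19: vr[F=7077888/1045535] → run F
t=20: (idle)
t=21: (idle)
t=22: (idle)
t=23: (idle)
t=24: (idle)
t=25: (idle)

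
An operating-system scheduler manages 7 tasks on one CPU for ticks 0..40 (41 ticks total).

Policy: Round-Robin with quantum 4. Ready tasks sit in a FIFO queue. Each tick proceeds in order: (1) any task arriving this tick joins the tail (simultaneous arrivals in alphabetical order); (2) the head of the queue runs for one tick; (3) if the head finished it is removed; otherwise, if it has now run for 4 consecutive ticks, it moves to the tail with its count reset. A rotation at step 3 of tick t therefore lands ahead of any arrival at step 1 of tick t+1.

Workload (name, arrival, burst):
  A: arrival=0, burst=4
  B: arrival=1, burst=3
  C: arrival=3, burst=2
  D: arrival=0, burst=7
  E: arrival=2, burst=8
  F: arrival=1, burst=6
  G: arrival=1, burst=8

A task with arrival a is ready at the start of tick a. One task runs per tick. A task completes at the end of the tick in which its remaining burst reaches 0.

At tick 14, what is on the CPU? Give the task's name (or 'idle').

running at tick 14 = F

t=0: queue=[A,D] q_used=0 → run A
t=1: queue=[A,D,B,F,G] q_used=1 → run A
t=2: queue=[A,D,B,F,G,E] q_used=2 → run A
t=3: queue=[A,D,B,F,G,E,C] q_used=3 → run A
t=4: queue=[D,B,F,G,E,C] q_used=0 → run D
t=5: queue=[D,B,F,G,E,C] q_used=1 → run D
t=6: queue=[D,B,F,G,E,C] q_used=2 → run D
t=7: queue=[D,B,F,G,E,C] q_used=3 → run D
t=8: queue=[B,F,G,E,C,D] q_used=0 → run B
t=9: queue=[B,F,G,E,C,D] q_used=1 → run B
t=10: queue=[B,F,G,E,C,D] q_used=2 → run B
t=11: queue=[F,G,E,C,D] q_used=0 → run F
t=12: queue=[F,G,E,C,D] q_used=1 → run F
t=13: queue=[F,G,E,C,D] q_used=2 → run F
t=14: queue=[F,G,E,C,D] q_used=3 → run F
t=15: queue=[G,E,C,D,F] q_used=0 → run G
t=16: queue=[G,E,C,D,F] q_used=1 → run G
t=17: queue=[G,E,C,D,F] q_used=2 → run G
t=18: queue=[G,E,C,D,F] q_used=3 → run G
t=19: queue=[E,C,D,F,G] q_used=0 → run E
t=20: queue=[E,C,D,F,G] q_used=1 → run E
t=21: queue=[E,C,D,F,G] q_used=2 → run E
t=22: queue=[E,C,D,F,G] q_used=3 → run E
t=23: queue=[C,D,F,G,E] q_used=0 → run C
t=24: queue=[C,D,F,G,E] q_used=1 → run C
t=25: queue=[D,F,G,E] q_used=0 → run D
t=26: queue=[D,F,G,E] q_used=1 → run D
t=27: queue=[D,F,G,E] q_used=2 → run D
t=28: queue=[F,G,E] q_used=0 → run F
t=29: queue=[F,G,E] q_used=1 → run F
t=30: queue=[G,E] q_used=0 → run G
t=31: queue=[G,E] q_used=1 → run G
t=32: queue=[G,E] q_used=2 → run G
t=33: queue=[G,E] q_used=3 → run G
t=34: queue=[E] q_used=0 → run E
t=35: queue=[E] q_used=1 → run E
t=36: queue=[E] q_used=2 → run E
t=37: queue=[E] q_used=3 → run E
t=38: (idle)
t=39: (idle)
t=40: (idle)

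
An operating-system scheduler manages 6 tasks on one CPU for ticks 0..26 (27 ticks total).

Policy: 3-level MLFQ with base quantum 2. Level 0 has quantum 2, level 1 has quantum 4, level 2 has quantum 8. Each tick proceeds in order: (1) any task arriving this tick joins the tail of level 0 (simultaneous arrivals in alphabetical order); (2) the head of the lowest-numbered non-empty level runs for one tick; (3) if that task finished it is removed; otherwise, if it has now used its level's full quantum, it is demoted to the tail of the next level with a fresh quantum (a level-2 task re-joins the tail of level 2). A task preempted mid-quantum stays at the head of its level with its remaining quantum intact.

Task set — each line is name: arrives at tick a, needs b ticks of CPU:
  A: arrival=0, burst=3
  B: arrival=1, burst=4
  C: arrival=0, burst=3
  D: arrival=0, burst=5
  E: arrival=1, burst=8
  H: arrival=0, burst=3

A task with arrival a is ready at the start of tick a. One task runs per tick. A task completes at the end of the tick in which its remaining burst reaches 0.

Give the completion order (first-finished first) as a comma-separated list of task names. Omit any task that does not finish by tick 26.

completion order = A, C, D, H, B, E

t=0: L0/L1/L2 = ACDH/-/- → run A
t=1: L0/L1/L2 = ACDHBE/-/- → run A
t=2: L0/L1/L2 = CDHBE/A/- → run C
t=3: L0/L1/L2 = CDHBE/A/- → run C
t=4: L0/L1/L2 = DHBE/AC/- → run D
t=5: L0/L1/L2 = DHBE/AC/- → run D
t=6: L0/L1/L2 = HBE/ACD/- → run H
t=7: L0/L1/L2 = HBE/ACD/- → run H
t=8: L0/L1/L2 = BE/ACDH/- → run B
t=9: L0/L1/L2 = BE/ACDH/- → run B
t=10: L0/L1/L2 = E/ACDHB/- → run E
t=11: L0/L1/L2 = E/ACDHB/- → run E
t=12: L0/L1/L2 = -/ACDHBE/- → run A
t=13: L0/L1/L2 = -/CDHBE/- → run C
t=14: L0/L1/L2 = -/DHBE/- → run D
t=15: L0/L1/L2 = -/DHBE/- → run D
t=16: L0/L1/L2 = -/DHBE/- → run D
t=17: L0/L1/L2 = -/HBE/- → run H
t=18: L0/L1/L2 = -/BE/- → run B
t=19: L0/L1/L2 = -/BE/- → run B
t=20: L0/L1/L2 = -/E/- → run E
t=21: L0/L1/L2 = -/E/- → run E
t=22: L0/L1/L2 = -/E/- → run E
t=23: L0/L1/L2 = -/E/- → run E
t=24: L0/L1/L2 = -/-/E → run E
t=25: L0/L1/L2 = -/-/E → run E
t=26: (idle)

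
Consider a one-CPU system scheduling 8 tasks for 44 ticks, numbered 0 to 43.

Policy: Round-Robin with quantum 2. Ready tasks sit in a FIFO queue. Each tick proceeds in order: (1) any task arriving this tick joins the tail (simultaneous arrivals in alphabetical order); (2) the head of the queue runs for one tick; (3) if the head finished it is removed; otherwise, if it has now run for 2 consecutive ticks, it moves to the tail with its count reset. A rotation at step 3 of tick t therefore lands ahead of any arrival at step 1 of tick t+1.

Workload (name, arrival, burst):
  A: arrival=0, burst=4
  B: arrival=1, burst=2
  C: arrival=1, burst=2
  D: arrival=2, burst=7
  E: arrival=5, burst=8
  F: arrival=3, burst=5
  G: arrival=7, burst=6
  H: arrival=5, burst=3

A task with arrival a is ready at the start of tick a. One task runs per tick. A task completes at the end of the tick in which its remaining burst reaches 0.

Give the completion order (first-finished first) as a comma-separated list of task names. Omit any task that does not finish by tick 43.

completion order = B, C, A, H, F, G, D, E

t=0: queue=[A] q_used=0 → run A
t=1: queue=[A,B,C] q_used=1 → run A
t=2: queue=[B,C,A,D] q_used=0 → run B
t=3: queue=[B,C,A,D,F] q_used=1 → run B
t=4: queue=[C,A,D,F] q_used=0 → run C
t=5: queue=[C,A,D,F,E,H] q_used=1 → run C
t=6: queue=[A,D,F,E,H] q_used=0 → run A
t=7: queue=[A,D,F,E,H,G] q_used=1 → run A
t=8: queue=[D,F,E,H,G] q_used=0 → run D
t=9: queue=[D,F,E,H,G] q_used=1 → run D
t=10: queue=[F,E,H,G,D] q_used=0 → run F
t=11: queue=[F,E,H,G,D] q_used=1 → run F
t=12: queue=[E,H,G,D,F] q_used=0 → run E
t=13: queue=[E,H,G,D,F] q_used=1 → run E
t=14: queue=[H,G,D,F,E] q_used=0 → run H
t=15: queue=[H,G,D,F,E] q_used=1 → run H
t=16: queue=[G,D,F,E,H] q_used=0 → run G
t=17: queue=[G,D,F,E,H] q_used=1 → run G
t=18: queue=[D,F,E,H,G] q_used=0 → run D
t=19: queue=[D,F,E,H,G] q_used=1 → run D
t=20: queue=[F,E,H,G,D] q_used=0 → run F
t=21: queue=[F,E,H,G,D] q_used=1 → run F
t=22: queue=[E,H,G,D,F] q_used=0 → run E
t=23: queue=[E,H,G,D,F] q_used=1 → run E
t=24: queue=[H,G,D,F,E] q_used=0 → run H
t=25: queue=[G,D,F,E] q_used=0 → run G
t=26: queue=[G,D,F,E] q_used=1 → run G
t=27: queue=[D,F,E,G] q_used=0 → run D
t=28: queue=[D,F,E,G] q_used=1 → run D
t=29: queue=[F,E,G,D] q_used=0 → run F
t=30: queue=[E,G,D] q_used=0 → run E
t=31: queue=[E,G,D] q_used=1 → run E
t=32: queue=[G,D,E] q_used=0 → run G
t=33: queue=[G,D,E] q_used=1 → run G
t=34: queue=[D,E] q_used=0 → run D
t=35: queue=[E] q_used=0 → run E
t=36: queue=[E] q_used=1 → run E
t=37: (idle)
t=38: (idle)
t=39: (idle)
t=40: (idle)
t=41: (idle)
t=42: (idle)
t=43: (idle)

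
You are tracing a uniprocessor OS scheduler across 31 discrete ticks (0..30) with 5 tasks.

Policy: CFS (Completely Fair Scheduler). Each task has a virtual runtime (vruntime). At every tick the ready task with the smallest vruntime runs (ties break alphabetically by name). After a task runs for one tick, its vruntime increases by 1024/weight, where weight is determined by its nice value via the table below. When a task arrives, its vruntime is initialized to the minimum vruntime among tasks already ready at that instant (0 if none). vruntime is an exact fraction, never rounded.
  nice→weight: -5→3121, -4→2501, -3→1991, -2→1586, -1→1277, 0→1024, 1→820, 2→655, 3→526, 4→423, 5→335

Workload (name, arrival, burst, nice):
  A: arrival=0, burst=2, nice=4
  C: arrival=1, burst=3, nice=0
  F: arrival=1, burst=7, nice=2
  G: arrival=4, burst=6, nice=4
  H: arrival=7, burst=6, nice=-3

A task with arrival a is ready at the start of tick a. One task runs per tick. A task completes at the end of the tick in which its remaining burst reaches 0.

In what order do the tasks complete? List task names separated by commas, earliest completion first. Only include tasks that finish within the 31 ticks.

t=0: vr[A=0] → run A
t=1: vr[A=1024/423 C=1024/423 F=1024/423] → run A
t=2: vr[C=1024/423 F=1024/423] → run C
t=3: vr[C=1447/423 F=1024/423] → run F
t=4: vr[C=1447/423 F=1103872/277065 G=1447/423] → run C
t=5: vr[C=1870/423 F=1103872/277065 G=1447/423] → run G
t=6: vr[C=1870/423 F=1103872/277065 G=2471/423] → run F
t=7: vr[C=1870/423 F=1537024/277065 G=2471/423 H=1870/423] → run C
t=8: vr[F=1537024/277065 G=2471/423 H=1870/423] → run H
t=9: vr[F=1537024/277065 G=2471/423 H=4156322/842193] → run H
t=10: vr[F=1537024/277065 G=2471/423 H=4589474/842193] → run H
t=11: vr[F=1537024/277065 G=2471/423 H=5022626/842193] → run F
t=12: vr[F=1970176/277065 G=2471/423 H=5022626/842193] → run G
t=13: vr[F=1970176/277065 G=1165/141 H=5022626/842193] → run H
t=14: vr[F=1970176/277065 G=1165/141 H=5455778/842193] → run H
t=15: vr[F=1970176/277065 G=1165/141 H=5888930/842193] → run H
t=16: vr[F=1970176/277065 G=1165/141] → run F
t=17: vr[F=2403328/277065 G=1165/141] → run G
t=18: vr[F=2403328/277065 G=4519/423] → run F
t=19: vr[F=567296/55413 G=4519/423] → run F
t=20: vr[F=3269632/277065 G=4519/423] → run G
t=21: vr[F=3269632/277065 G=5543/423] → run F
t=22: vr[G=5543/423] → run G
t=23: vr[G=2189/141] → run G
t=24: (idle)
t=25: (idle)
t=26: (idle)
t=27: (idle)
t=28: (idle)
t=29: (idle)
t=30: (idle)

completion order = A, C, H, F, G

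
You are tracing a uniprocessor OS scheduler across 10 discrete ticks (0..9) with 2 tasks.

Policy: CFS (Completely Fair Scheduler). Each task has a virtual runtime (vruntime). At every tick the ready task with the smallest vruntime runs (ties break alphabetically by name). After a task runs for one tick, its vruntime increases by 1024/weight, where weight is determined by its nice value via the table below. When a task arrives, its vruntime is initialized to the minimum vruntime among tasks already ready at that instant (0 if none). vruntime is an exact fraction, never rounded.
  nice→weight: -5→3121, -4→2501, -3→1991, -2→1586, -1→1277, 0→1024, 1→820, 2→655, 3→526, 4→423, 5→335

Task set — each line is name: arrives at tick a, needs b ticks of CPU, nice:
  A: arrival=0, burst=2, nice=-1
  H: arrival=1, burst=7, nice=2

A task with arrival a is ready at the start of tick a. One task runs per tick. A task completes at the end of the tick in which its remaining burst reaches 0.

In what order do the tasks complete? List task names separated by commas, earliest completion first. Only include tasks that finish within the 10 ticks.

completion order = A, H

t=0: vr[A=0] → run A
t=1: vr[A=1024/1277 H=1024/1277] → run A
t=2: vr[H=1024/1277] → run H
t=3: vr[H=1978368/836435] → run H
t=4: vr[H=3286016/836435] → run H
t=5: vr[H=4593664/836435] → run H
t=6: vr[H=5901312/836435] → run H
t=7: vr[H=1441792/167287] → run H
t=8: vr[H=8516608/836435] → run H
t=9: (idle)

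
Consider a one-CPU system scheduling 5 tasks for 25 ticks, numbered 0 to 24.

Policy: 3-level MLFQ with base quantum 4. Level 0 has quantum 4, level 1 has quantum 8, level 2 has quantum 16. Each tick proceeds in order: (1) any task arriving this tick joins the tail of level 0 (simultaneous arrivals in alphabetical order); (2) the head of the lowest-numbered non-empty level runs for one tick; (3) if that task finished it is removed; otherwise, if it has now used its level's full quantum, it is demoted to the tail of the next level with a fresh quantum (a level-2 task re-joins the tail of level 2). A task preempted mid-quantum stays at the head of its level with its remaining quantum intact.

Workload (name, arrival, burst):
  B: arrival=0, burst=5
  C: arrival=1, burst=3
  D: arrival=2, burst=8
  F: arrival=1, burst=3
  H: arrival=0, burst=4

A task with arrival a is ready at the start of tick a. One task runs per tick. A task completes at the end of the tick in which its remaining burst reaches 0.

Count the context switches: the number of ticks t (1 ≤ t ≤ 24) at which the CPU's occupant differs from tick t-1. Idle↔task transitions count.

context switches = 7

t=0: L0/L1/L2 = BH/-/- → run B
t=1: L0/L1/L2 = BHCF/-/- → run B
t=2: L0/L1/L2 = BHCFD/-/- → run B
t=3: L0/L1/L2 = BHCFD/-/- → run B
t=4: L0/L1/L2 = HCFD/B/- → run H
t=5: L0/L1/L2 = HCFD/B/- → run H
t=6: L0/L1/L2 = HCFD/B/- → run H
t=7: L0/L1/L2 = HCFD/B/- → run H
t=8: L0/L1/L2 = CFD/B/- → run C
t=9: L0/L1/L2 = CFD/B/- → run C
t=10: L0/L1/L2 = CFD/B/- → run C
t=11: L0/L1/L2 = FD/B/- → run F
t=12: L0/L1/L2 = FD/B/- → run F
t=13: L0/L1/L2 = FD/B/- → run F
t=14: L0/L1/L2 = D/B/- → run D
t=15: L0/L1/L2 = D/B/- → run D
t=16: L0/L1/L2 = D/B/- → run D
t=17: L0/L1/L2 = D/B/- → run D
t=18: L0/L1/L2 = -/BD/- → run B
t=19: L0/L1/L2 = -/D/- → run D
t=20: L0/L1/L2 = -/D/- → run D
t=21: L0/L1/L2 = -/D/- → run D
t=22: L0/L1/L2 = -/D/- → run D
t=23: (idle)
t=24: (idle)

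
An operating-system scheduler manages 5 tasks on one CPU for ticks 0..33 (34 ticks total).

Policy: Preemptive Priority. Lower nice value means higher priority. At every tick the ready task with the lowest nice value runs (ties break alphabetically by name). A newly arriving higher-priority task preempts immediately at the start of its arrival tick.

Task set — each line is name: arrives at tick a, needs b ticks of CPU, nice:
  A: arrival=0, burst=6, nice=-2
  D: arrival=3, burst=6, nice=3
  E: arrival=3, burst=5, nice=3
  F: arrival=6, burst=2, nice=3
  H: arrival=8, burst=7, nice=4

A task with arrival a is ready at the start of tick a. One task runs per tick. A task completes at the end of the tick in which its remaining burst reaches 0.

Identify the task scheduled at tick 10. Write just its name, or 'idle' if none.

running at tick 10 = D

t=0: ready={A} → run A
t=1: ready={A} → run A
t=2: ready={A} → run A
t=3: ready={A,D,E} → run A
t=4: ready={A,D,E} → run A
t=5: ready={A,D,E} → run A
t=6: ready={D,E,F} → run D
t=7: ready={D,E,F} → run D
t=8: ready={D,E,F,H} → run D
t=9: ready={D,E,F,H} → run D
t=10: ready={D,E,F,H} → run D
t=11: ready={D,E,F,H} → run D
t=12: ready={E,F,H} → run E
t=13: ready={E,F,H} → run E
t=14: ready={E,F,H} → run E
t=15: ready={E,F,H} → run E
t=16: ready={E,F,H} → run E
t=17: ready={F,H} → run F
t=18: ready={F,H} → run F
t=19: ready={H} → run H
t=20: ready={H} → run H
t=21: ready={H} → run H
t=22: ready={H} → run H
t=23: ready={H} → run H
t=24: ready={H} → run H
t=25: ready={H} → run H
t=26: (idle)
t=27: (idle)
t=28: (idle)
t=29: (idle)
t=30: (idle)
t=31: (idle)
t=32: (idle)
t=33: (idle)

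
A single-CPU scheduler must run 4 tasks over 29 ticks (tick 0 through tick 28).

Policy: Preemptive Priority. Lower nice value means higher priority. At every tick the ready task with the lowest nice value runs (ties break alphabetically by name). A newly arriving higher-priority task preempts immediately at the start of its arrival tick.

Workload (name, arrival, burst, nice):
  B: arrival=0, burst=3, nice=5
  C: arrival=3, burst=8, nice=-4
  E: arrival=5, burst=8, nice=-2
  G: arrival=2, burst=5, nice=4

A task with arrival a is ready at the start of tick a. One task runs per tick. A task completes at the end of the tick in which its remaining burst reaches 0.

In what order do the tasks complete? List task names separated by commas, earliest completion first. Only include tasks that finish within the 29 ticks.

completion order = C, E, G, B

t=0: ready={B} → run B
t=1: ready={B} → run B
t=2: ready={B,G} → run G
t=3: ready={B,C,G} → run C
t=4: ready={B,C,G} → run C
t=5: ready={B,C,E,G} → run C
t=6: ready={B,C,E,G} → run C
t=7: ready={B,C,E,G} → run C
t=8: ready={B,C,E,G} → run C
t=9: ready={B,C,E,G} → run C
t=10: ready={B,C,E,G} → run C
t=11: ready={B,E,G} → run E
t=12: ready={B,E,G} → run E
t=13: ready={B,E,G} → run E
t=14: ready={B,E,G} → run E
t=15: ready={B,E,G} → run E
t=16: ready={B,E,G} → run E
t=17: ready={B,E,G} → run E
t=18: ready={B,E,G} → run E
t=19: ready={B,G} → run G
t=20: ready={B,G} → run G
t=21: ready={B,G} → run G
t=22: ready={B,G} → run G
t=23: ready={B} → run B
t=24: (idle)
t=25: (idle)
t=26: (idle)
t=27: (idle)
t=28: (idle)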